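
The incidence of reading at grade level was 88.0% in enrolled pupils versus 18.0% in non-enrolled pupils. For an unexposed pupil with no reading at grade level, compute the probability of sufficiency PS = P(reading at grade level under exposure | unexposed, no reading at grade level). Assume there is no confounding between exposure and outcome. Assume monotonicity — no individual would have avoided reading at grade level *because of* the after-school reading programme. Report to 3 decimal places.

p₁ = 0.88, p₀ = 0.18.
Under exogeneity and monotonicity, PS = (p₁ − p₀) / (1 − p₀).
PS = (0.88 − 0.18) / (1 − 0.18) = 0.7 / 0.82 ≈ 0.8537

PS ≈ 0.854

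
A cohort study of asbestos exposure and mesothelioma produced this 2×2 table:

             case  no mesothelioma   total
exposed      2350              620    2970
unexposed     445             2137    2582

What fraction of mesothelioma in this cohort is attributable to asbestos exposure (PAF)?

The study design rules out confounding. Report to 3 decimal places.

p₁ = P(outcome | exposed) = 2350/2970 = 0.79125
p₀ = P(outcome | unexposed) = 445/2582 = 0.17235
Exposure prevalence π = 2970/5552 = 0.53494; overall risk P(Y=1) = 0.50342.
Under exogeneity, PAF = [P(Y=1) − p₀]/P(Y=1).
PAF = (0.50342 − 0.17235) / 0.50342 ≈ 0.6576

PAF ≈ 0.658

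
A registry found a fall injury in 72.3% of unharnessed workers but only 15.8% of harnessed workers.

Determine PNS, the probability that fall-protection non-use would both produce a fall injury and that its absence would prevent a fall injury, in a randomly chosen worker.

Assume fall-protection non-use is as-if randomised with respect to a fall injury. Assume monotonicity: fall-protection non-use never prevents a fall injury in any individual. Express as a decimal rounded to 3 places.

PNS ≈ 0.565

p₁ = 0.723, p₀ = 0.158.
Under exogeneity and monotonicity, PNS = p₁ − p₀.
PNS = 0.723 − 0.158 = 0.565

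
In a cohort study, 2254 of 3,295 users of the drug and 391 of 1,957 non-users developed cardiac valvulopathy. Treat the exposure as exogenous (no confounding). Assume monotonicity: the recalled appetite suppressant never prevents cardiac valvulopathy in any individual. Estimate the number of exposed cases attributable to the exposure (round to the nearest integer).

p₁ = P(outcome | exposed) = 2254/3295 = 0.68407
p₀ = P(outcome | unexposed) = 391/1957 = 0.1998
PN = (p₁ − p₀)/p₁ = (0.68407 − 0.1998) / 0.68407 ≈ 0.70793.
Attributable cases ≈ PN × (exposed cases) = 0.70793 × 2254 ≈ 1595.67.

about 1596 cases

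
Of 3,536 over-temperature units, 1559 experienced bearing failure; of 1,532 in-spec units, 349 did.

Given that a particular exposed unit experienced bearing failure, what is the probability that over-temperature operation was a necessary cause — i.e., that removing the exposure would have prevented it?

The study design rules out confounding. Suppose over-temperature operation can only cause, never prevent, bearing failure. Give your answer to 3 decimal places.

p₁ = P(outcome | exposed) = 1559/3536 = 0.44089
p₀ = P(outcome | unexposed) = 349/1532 = 0.22781
Under exogeneity and monotonicity, PN = (p₁ − p₀) / p₁.
PN = (0.44089 − 0.22781) / 0.44089 = 0.21309 / 0.44089 ≈ 0.4833

PN ≈ 0.483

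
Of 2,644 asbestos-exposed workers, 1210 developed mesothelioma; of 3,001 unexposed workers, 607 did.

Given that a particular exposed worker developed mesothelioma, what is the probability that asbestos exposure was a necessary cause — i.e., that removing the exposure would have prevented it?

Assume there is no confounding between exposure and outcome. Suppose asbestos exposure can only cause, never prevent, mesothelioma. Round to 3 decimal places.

p₁ = P(outcome | exposed) = 1210/2644 = 0.45764
p₀ = P(outcome | unexposed) = 607/3001 = 0.20227
Under exogeneity and monotonicity, PN = (p₁ − p₀) / p₁.
PN = (0.45764 − 0.20227) / 0.45764 = 0.25537 / 0.45764 ≈ 0.5580

PN ≈ 0.558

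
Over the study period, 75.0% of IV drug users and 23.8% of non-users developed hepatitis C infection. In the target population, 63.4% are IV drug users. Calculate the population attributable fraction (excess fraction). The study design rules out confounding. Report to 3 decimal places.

p₁ = 0.75, p₀ = 0.238.
Overall risk P(Y=1) = π·p₁ + (1−π)·p₀ = 0.634×0.75 + 0.366×0.238 = 0.56261.
Under exogeneity, PAF = [P(Y=1) − p₀] / P(Y=1).
PAF = (0.56261 − 0.238) / 0.56261 ≈ 0.5770

PAF ≈ 0.577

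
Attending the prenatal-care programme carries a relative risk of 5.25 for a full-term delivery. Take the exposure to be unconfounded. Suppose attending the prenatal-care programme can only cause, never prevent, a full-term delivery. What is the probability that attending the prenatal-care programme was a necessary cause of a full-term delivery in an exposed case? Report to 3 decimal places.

PN ≈ 0.810

Under exogeneity and monotonicity, PN = (RR − 1) / RR = 1 − 1/RR.
PN = (5.25 − 1) / 5.25 = 4.25 / 5.25 ≈ 0.8095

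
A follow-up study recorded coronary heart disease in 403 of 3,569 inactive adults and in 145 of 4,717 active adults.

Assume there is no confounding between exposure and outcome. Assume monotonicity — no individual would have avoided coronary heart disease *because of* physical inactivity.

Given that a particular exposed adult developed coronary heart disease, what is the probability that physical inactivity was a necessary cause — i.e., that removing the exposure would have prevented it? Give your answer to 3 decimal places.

PN ≈ 0.728

p₁ = P(outcome | exposed) = 403/3569 = 0.11292
p₀ = P(outcome | unexposed) = 145/4717 = 0.03074
Under exogeneity and monotonicity, PN = (p₁ − p₀) / p₁.
PN = (0.11292 − 0.03074) / 0.11292 = 0.082177 / 0.11292 ≈ 0.7278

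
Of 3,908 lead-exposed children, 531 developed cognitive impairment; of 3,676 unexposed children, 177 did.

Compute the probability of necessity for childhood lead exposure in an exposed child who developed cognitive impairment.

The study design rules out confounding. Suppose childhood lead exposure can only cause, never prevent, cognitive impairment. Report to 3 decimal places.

p₁ = P(outcome | exposed) = 531/3908 = 0.13588
p₀ = P(outcome | unexposed) = 177/3676 = 0.04815
Under exogeneity and monotonicity, PN = (p₁ − p₀) / p₁.
PN = (0.13588 − 0.04815) / 0.13588 = 0.087725 / 0.13588 ≈ 0.6456

PN ≈ 0.646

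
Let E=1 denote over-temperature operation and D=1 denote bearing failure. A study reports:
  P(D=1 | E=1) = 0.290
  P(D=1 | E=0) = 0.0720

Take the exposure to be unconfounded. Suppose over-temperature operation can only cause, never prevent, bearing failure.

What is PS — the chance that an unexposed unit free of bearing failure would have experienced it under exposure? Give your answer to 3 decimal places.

PS ≈ 0.235

Let p₁ = 0.29, p₀ = 0.072.
Under exogeneity and monotonicity, PS = (p₁ − p₀) / (1 − p₀).
PS = (0.29 − 0.072) / (1 − 0.072) = 0.218 / 0.928 ≈ 0.2349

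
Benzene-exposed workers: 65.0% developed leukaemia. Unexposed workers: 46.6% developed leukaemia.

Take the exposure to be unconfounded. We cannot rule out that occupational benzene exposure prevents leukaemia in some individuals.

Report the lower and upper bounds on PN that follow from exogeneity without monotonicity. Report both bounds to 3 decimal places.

0.283 ≤ PN ≤ 0.822

p₁ = 0.65, p₀ = 0.466.
Under exogeneity alone the bounds on PN are max{0,(p₁−p₀)/p₁} ≤ PN ≤ min{1,(1−p₀)/p₁}.
  lower = (p₁ − p₀)/p₁ = 0.184 / 0.65 ≈ 0.2831
  upper = min{1, (1 − p₀)/p₁} = 0.534 / 0.65 ≈ 0.8215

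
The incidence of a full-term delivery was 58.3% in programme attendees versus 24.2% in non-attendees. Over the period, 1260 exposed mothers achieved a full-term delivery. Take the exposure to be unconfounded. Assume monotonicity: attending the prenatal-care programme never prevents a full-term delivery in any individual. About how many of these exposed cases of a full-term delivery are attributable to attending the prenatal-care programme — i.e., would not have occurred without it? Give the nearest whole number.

p₁ = 0.583, p₀ = 0.242.
PN = (p₁ − p₀)/p₁ = (0.583 − 0.242) / 0.583 ≈ 0.58491.
Attributable cases ≈ PN × (exposed cases) = 0.58491 × 1260 ≈ 736.98.

about 737 cases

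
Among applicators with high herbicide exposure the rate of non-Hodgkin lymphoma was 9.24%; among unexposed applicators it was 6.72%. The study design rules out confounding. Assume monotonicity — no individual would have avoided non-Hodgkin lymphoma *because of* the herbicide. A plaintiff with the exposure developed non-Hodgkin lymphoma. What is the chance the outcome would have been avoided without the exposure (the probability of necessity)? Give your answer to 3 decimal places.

PN ≈ 0.273

p₁ = 0.0924, p₀ = 0.0672.
Under exogeneity and monotonicity, PN = (p₁ − p₀) / p₁.
PN = (0.0924 − 0.0672) / 0.0924 = 0.0252 / 0.0924 ≈ 0.2727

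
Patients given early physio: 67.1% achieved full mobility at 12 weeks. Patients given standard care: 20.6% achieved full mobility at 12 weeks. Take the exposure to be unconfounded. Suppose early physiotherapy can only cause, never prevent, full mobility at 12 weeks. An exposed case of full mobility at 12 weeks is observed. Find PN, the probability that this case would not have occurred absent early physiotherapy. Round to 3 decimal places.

PN ≈ 0.693

p₁ = 0.671, p₀ = 0.206.
Under exogeneity and monotonicity, PN = (p₁ − p₀) / p₁.
PN = (0.671 − 0.206) / 0.671 = 0.465 / 0.671 ≈ 0.6930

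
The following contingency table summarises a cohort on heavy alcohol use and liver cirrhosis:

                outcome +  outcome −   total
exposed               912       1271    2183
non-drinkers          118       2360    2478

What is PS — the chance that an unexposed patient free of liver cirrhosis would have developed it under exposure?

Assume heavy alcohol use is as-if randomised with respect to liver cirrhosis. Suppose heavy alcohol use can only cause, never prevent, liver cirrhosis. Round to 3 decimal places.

PS ≈ 0.389

p₁ = P(outcome | exposed) = 912/2183 = 0.41777
p₀ = P(outcome | unexposed) = 118/2478 = 0.047619
Under exogeneity and monotonicity, PS = (p₁ − p₀)/(1 − p₀).
PS = (0.41777 − 0.047619) / 0.95238 ≈ 0.3887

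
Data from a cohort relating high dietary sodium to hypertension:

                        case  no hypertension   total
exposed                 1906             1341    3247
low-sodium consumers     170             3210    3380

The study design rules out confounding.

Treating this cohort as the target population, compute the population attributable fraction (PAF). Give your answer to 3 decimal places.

PAF ≈ 0.839

p₁ = P(outcome | exposed) = 1906/3247 = 0.587
p₀ = P(outcome | unexposed) = 170/3380 = 0.050296
Exposure prevalence π = 3247/6627 = 0.48997; overall risk P(Y=1) = 0.31326.
Under exogeneity, PAF = [P(Y=1) − p₀]/P(Y=1).
PAF = (0.31326 − 0.050296) / 0.31326 ≈ 0.8394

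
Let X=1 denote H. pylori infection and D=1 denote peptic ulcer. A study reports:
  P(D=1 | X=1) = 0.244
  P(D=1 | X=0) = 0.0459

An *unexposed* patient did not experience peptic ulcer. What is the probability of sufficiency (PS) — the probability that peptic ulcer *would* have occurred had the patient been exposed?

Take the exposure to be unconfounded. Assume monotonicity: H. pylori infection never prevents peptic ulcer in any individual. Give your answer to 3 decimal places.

PS ≈ 0.208

Let p₁ = 0.244, p₀ = 0.0459.
Under exogeneity and monotonicity, PS = (p₁ − p₀) / (1 − p₀).
PS = (0.244 − 0.0459) / (1 − 0.0459) = 0.1981 / 0.9541 ≈ 0.2076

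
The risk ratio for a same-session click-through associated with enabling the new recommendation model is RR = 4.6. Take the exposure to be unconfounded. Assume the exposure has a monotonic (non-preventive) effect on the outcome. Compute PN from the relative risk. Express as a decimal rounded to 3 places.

PN ≈ 0.783

Under exogeneity and monotonicity, PN = (RR − 1) / RR = 1 − 1/RR.
PN = (4.6 − 1) / 4.6 = 3.6 / 4.6 ≈ 0.7826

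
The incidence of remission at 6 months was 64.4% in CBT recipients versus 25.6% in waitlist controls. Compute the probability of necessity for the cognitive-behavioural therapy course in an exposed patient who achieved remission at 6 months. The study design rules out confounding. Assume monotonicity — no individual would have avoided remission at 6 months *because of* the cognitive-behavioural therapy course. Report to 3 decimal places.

p₁ = 0.644, p₀ = 0.256.
Under exogeneity and monotonicity, PN = (p₁ − p₀) / p₁.
PN = (0.644 − 0.256) / 0.644 = 0.388 / 0.644 ≈ 0.6025

PN ≈ 0.602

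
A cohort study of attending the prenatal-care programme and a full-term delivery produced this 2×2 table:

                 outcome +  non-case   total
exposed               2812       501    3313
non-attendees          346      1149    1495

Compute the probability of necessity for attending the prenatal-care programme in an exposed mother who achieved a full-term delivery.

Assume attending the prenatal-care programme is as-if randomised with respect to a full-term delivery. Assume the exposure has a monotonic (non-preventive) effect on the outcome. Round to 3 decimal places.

PN ≈ 0.727

p₁ = P(outcome | exposed) = 2812/3313 = 0.84878
p₀ = P(outcome | unexposed) = 346/1495 = 0.23144
Under exogeneity and monotonicity, PN = (p₁ − p₀) / p₁.
PN = (0.84878 − 0.23144) / 0.84878 = 0.61734 / 0.84878 ≈ 0.7273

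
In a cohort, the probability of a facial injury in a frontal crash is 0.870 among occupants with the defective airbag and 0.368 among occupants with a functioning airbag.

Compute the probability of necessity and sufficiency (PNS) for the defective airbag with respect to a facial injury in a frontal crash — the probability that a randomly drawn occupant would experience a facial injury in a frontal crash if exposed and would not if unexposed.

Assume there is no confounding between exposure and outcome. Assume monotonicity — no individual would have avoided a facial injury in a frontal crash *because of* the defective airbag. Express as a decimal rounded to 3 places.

Let p₁ = 0.87, p₀ = 0.368.
Under exogeneity and monotonicity, PNS = p₁ − p₀.
PNS = 0.87 − 0.368 = 0.502

PNS ≈ 0.502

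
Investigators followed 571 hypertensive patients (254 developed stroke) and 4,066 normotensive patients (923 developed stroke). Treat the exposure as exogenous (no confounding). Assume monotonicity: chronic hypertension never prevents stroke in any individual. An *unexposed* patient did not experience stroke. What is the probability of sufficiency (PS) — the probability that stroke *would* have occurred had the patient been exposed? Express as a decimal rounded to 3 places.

PS ≈ 0.282

p₁ = P(outcome | exposed) = 254/571 = 0.44483
p₀ = P(outcome | unexposed) = 923/4066 = 0.227
Under exogeneity and monotonicity, PS = (p₁ − p₀) / (1 − p₀).
PS = (0.44483 − 0.227) / (1 − 0.227) = 0.21783 / 0.773 ≈ 0.2818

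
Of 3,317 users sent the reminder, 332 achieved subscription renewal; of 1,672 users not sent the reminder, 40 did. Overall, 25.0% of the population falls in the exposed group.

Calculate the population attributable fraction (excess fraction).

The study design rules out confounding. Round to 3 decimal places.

p₁ = P(outcome | exposed) = 332/3317 = 0.10009
p₀ = P(outcome | unexposed) = 40/1672 = 0.023923
Overall risk P(Y=1) = π·p₁ + (1−π)·p₀ = 0.25×0.10009 + 0.75×0.023923 = 0.042965.
Under exogeneity, PAF = [P(Y=1) − p₀] / P(Y=1).
PAF = (0.042965 − 0.023923) / 0.042965 ≈ 0.4432

PAF ≈ 0.443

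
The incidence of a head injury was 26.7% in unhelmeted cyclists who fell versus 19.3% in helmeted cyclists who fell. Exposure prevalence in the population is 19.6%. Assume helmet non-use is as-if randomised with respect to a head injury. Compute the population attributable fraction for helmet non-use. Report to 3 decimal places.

PAF ≈ 0.070

p₁ = 0.267, p₀ = 0.193.
Overall risk P(Y=1) = π·p₁ + (1−π)·p₀ = 0.196×0.267 + 0.804×0.193 = 0.2075.
Under exogeneity, PAF = [P(Y=1) − p₀] / P(Y=1).
PAF = (0.2075 − 0.193) / 0.2075 ≈ 0.0699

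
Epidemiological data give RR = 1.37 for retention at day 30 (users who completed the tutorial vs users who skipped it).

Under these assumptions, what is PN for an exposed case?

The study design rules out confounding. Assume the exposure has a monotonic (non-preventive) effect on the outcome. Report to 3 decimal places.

Under exogeneity and monotonicity, PN = (RR − 1) / RR = 1 − 1/RR.
PN = (1.37 − 1) / 1.37 = 0.37 / 1.37 ≈ 0.2701

PN ≈ 0.270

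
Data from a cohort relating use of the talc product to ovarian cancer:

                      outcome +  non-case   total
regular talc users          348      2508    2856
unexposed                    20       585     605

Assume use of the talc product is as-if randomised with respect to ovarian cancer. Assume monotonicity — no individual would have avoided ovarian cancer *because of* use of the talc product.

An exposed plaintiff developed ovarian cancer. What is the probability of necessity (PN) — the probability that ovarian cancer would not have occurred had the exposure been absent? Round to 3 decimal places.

p₁ = P(outcome | exposed) = 348/2856 = 0.12185
p₀ = P(outcome | unexposed) = 20/605 = 0.033058
Under exogeneity and monotonicity, PN = (p₁ − p₀) / p₁.
PN = (0.12185 − 0.033058) / 0.12185 = 0.088791 / 0.12185 ≈ 0.7287

PN ≈ 0.729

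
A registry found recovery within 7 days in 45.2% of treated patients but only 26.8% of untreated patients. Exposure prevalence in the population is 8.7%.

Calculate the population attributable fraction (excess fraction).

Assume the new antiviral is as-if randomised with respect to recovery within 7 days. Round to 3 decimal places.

PAF ≈ 0.056

p₁ = 0.452, p₀ = 0.268.
Overall risk P(Y=1) = π·p₁ + (1−π)·p₀ = 0.087×0.452 + 0.913×0.268 = 0.28401.
Under exogeneity, PAF = [P(Y=1) − p₀] / P(Y=1).
PAF = (0.28401 − 0.268) / 0.28401 ≈ 0.0564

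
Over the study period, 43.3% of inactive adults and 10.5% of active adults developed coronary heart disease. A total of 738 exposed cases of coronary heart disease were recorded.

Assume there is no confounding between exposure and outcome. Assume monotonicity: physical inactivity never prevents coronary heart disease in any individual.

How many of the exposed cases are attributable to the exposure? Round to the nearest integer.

p₁ = 0.433, p₀ = 0.105.
PN = (p₁ − p₀)/p₁ = (0.433 − 0.105) / 0.433 ≈ 0.75751.
Attributable cases ≈ PN × (exposed cases) = 0.75751 × 738 ≈ 559.04.

about 559 cases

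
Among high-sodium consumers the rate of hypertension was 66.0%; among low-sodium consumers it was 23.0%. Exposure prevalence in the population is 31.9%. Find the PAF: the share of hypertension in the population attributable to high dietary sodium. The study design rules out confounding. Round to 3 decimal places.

PAF ≈ 0.374

p₁ = 0.66, p₀ = 0.23.
Overall risk P(Y=1) = π·p₁ + (1−π)·p₀ = 0.319×0.66 + 0.681×0.23 = 0.36717.
Under exogeneity, PAF = [P(Y=1) − p₀] / P(Y=1).
PAF = (0.36717 − 0.23) / 0.36717 ≈ 0.3736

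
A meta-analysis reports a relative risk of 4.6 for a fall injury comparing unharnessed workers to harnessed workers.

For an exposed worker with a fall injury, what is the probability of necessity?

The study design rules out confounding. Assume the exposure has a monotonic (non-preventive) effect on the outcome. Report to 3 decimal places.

Under exogeneity and monotonicity, PN = (RR − 1) / RR = 1 − 1/RR.
PN = (4.6 − 1) / 4.6 = 3.6 / 4.6 ≈ 0.7826

PN ≈ 0.783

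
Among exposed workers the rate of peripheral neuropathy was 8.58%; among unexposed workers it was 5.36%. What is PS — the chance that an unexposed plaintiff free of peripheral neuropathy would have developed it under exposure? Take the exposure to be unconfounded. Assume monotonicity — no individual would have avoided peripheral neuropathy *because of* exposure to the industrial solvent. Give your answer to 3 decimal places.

PS ≈ 0.034

p₁ = 0.0858, p₀ = 0.0536.
Under exogeneity and monotonicity, PS = (p₁ − p₀) / (1 − p₀).
PS = (0.0858 − 0.0536) / (1 − 0.0536) = 0.0322 / 0.9464 ≈ 0.0340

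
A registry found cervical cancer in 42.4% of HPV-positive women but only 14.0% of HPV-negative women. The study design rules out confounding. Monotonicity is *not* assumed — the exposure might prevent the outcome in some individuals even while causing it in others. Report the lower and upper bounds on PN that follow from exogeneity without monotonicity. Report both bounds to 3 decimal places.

0.670 ≤ PN ≤ 1.000

p₁ = 0.424, p₀ = 0.14.
Under exogeneity alone the bounds on PN are max{0,(p₁−p₀)/p₁} ≤ PN ≤ min{1,(1−p₀)/p₁}.
  lower = (p₁ − p₀)/p₁ = 0.284 / 0.424 ≈ 0.6698
  upper = min{1, (1 − p₀)/p₁} = 0.86 / 0.424 ≈ 2.0283 → capped at 1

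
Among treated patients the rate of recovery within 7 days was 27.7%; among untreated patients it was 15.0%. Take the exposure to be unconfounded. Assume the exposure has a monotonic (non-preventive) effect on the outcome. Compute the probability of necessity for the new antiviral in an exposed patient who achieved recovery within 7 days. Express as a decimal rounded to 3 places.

PN ≈ 0.458

p₁ = 0.277, p₀ = 0.15.
Under exogeneity and monotonicity, PN = (p₁ − p₀) / p₁.
PN = (0.277 − 0.15) / 0.277 = 0.127 / 0.277 ≈ 0.4585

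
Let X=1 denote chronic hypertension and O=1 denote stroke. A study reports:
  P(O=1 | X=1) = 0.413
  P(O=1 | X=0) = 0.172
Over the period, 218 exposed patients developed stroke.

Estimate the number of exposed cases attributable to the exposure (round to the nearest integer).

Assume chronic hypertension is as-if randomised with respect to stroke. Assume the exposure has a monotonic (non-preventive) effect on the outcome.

Let p₁ = 0.413, p₀ = 0.172.
PN = (p₁ − p₀)/p₁ = (0.413 − 0.172) / 0.413 ≈ 0.58354.
Attributable cases ≈ PN × (exposed cases) = 0.58354 × 218 ≈ 127.21.

about 127 cases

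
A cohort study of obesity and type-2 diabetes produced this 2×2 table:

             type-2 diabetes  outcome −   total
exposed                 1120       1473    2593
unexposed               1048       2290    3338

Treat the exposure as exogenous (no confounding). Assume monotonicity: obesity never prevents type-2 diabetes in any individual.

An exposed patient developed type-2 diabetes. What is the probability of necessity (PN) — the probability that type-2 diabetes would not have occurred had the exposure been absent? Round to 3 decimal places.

PN ≈ 0.273

p₁ = P(outcome | exposed) = 1120/2593 = 0.43193
p₀ = P(outcome | unexposed) = 1048/3338 = 0.31396
Under exogeneity and monotonicity, PN = (p₁ − p₀)/p₁.
PN = (0.43193 − 0.31396) / 0.43193 ≈ 0.2731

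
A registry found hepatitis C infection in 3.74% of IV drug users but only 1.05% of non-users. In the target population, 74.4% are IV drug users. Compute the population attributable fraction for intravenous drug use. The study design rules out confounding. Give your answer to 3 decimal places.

p₁ = 0.0374, p₀ = 0.0105.
Overall risk P(Y=1) = π·p₁ + (1−π)·p₀ = 0.744×0.0374 + 0.256×0.0105 = 0.030514.
Under exogeneity, PAF = [P(Y=1) − p₀] / P(Y=1).
PAF = (0.030514 − 0.0105) / 0.030514 ≈ 0.6559

PAF ≈ 0.656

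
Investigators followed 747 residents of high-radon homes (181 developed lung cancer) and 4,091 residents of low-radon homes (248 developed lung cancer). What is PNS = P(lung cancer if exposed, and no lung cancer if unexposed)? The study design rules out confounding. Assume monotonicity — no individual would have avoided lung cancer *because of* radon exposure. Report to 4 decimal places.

p₁ = P(outcome | exposed) = 181/747 = 0.2423
p₀ = P(outcome | unexposed) = 248/4091 = 0.060621
Under exogeneity and monotonicity, PNS = p₁ − p₀.
PNS = 0.2423 − 0.060621 = 0.18168

PNS ≈ 0.1817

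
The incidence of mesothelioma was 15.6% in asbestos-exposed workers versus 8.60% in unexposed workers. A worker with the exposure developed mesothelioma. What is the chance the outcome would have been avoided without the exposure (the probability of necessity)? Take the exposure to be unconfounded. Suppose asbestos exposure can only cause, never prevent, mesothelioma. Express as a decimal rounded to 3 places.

PN ≈ 0.449

p₁ = 0.156, p₀ = 0.086.
Under exogeneity and monotonicity, PN = (p₁ − p₀) / p₁.
PN = (0.156 − 0.086) / 0.156 = 0.07 / 0.156 ≈ 0.4487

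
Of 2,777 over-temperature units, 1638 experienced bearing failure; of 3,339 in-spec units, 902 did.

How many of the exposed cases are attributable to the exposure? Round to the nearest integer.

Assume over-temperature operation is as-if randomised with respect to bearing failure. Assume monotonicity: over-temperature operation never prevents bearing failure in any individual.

p₁ = P(outcome | exposed) = 1638/2777 = 0.58985
p₀ = P(outcome | unexposed) = 902/3339 = 0.27014
PN = (p₁ − p₀)/p₁ = (0.58985 − 0.27014) / 0.58985 ≈ 0.54201.
Attributable cases ≈ PN × (exposed cases) = 0.54201 × 1638 ≈ 887.82.

about 888 cases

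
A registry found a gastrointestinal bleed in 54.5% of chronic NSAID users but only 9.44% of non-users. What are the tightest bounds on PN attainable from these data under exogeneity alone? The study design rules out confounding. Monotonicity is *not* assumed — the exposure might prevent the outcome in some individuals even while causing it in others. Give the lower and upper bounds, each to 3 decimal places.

p₁ = 0.545, p₀ = 0.0944.
Under exogeneity alone the bounds on PN are max{0,(p₁−p₀)/p₁} ≤ PN ≤ min{1,(1−p₀)/p₁}.
  lower = (p₁ − p₀)/p₁ = 0.4506 / 0.545 ≈ 0.8268
  upper = min{1, (1 − p₀)/p₁} = 0.9056 / 0.545 ≈ 1.6617 → capped at 1

0.827 ≤ PN ≤ 1.000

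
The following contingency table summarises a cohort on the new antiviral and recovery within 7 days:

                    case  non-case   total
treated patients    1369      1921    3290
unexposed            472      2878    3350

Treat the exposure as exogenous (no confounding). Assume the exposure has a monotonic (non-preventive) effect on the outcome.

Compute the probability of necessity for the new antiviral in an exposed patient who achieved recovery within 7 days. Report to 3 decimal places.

PN ≈ 0.661

p₁ = P(outcome | exposed) = 1369/3290 = 0.41611
p₀ = P(outcome | unexposed) = 472/3350 = 0.1409
Under exogeneity and monotonicity, PN = (p₁ − p₀) / p₁.
PN = (0.41611 − 0.1409) / 0.41611 = 0.27521 / 0.41611 ≈ 0.6614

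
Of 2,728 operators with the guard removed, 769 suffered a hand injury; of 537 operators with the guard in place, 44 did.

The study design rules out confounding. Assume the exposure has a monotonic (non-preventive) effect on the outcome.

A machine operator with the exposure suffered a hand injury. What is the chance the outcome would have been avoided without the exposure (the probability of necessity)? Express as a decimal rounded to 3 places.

PN ≈ 0.709

p₁ = P(outcome | exposed) = 769/2728 = 0.28189
p₀ = P(outcome | unexposed) = 44/537 = 0.081937
Under exogeneity and monotonicity, PN = (p₁ − p₀) / p₁.
PN = (0.28189 − 0.081937) / 0.28189 = 0.19995 / 0.28189 ≈ 0.7093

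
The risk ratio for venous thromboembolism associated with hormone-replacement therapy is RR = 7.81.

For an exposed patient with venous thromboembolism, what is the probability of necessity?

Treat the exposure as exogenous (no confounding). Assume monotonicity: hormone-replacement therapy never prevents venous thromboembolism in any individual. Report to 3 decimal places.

PN ≈ 0.872

Under exogeneity and monotonicity, PN = (RR − 1) / RR = 1 − 1/RR.
PN = (7.81 − 1) / 7.81 = 6.81 / 7.81 ≈ 0.8720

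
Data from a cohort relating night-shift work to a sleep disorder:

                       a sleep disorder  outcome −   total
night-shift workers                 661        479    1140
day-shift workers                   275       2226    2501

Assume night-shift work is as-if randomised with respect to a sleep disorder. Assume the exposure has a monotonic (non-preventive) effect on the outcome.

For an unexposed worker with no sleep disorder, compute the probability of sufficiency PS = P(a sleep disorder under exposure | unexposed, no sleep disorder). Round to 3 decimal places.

PS ≈ 0.528

p₁ = P(outcome | exposed) = 661/1140 = 0.57982
p₀ = P(outcome | unexposed) = 275/2501 = 0.10996
Under exogeneity and monotonicity, PS = (p₁ − p₀) / (1 − p₀).
PS = (0.57982 − 0.10996) / (1 − 0.10996) = 0.46987 / 0.89004 ≈ 0.5279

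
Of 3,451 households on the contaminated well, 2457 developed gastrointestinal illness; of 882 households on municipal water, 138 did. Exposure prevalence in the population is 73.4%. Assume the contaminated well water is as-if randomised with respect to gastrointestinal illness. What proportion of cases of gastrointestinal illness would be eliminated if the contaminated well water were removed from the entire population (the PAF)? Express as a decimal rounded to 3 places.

PAF ≈ 0.723

p₁ = P(outcome | exposed) = 2457/3451 = 0.71197
p₀ = P(outcome | unexposed) = 138/882 = 0.15646
Overall risk P(Y=1) = π·p₁ + (1−π)·p₀ = 0.734×0.71197 + 0.266×0.15646 = 0.5642.
Under exogeneity, PAF = [P(Y=1) − p₀] / P(Y=1).
PAF = (0.5642 − 0.15646) / 0.5642 ≈ 0.7227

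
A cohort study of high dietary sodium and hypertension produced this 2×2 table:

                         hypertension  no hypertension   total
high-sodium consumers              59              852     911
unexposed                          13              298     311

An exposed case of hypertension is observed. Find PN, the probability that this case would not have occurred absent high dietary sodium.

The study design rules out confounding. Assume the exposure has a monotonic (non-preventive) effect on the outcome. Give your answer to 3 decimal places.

PN ≈ 0.355

p₁ = P(outcome | exposed) = 59/911 = 0.064764
p₀ = P(outcome | unexposed) = 13/311 = 0.041801
Under exogeneity and monotonicity, PN = (p₁ − p₀) / p₁.
PN = (0.064764 − 0.041801) / 0.064764 = 0.022963 / 0.064764 ≈ 0.3546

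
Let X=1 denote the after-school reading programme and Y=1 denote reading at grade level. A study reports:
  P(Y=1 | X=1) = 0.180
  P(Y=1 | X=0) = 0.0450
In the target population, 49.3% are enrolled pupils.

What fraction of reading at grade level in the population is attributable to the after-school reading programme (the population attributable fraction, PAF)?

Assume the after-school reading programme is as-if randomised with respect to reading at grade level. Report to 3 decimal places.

Let p₁ = 0.18, p₀ = 0.045.
Overall risk P(Y=1) = π·p₁ + (1−π)·p₀ = 0.493×0.18 + 0.507×0.045 = 0.11156.
Under exogeneity, PAF = [P(Y=1) − p₀] / P(Y=1).
PAF = (0.11156 − 0.045) / 0.11156 ≈ 0.5966

PAF ≈ 0.597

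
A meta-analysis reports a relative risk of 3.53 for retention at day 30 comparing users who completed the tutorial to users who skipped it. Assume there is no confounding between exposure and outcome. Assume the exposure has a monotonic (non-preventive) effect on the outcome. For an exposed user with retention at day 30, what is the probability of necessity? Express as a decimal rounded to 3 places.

PN ≈ 0.717

Under exogeneity and monotonicity, PN = (RR − 1) / RR = 1 − 1/RR.
PN = (3.53 − 1) / 3.53 = 2.53 / 3.53 ≈ 0.7167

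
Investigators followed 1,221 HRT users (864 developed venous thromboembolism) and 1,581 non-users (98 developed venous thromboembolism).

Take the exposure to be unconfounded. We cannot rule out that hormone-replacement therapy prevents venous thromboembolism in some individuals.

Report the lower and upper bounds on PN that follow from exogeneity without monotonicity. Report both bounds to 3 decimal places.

p₁ = P(outcome | exposed) = 864/1221 = 0.70762
p₀ = P(outcome | unexposed) = 98/1581 = 0.061986
Under exogeneity alone the bounds on PN are max{0,(p₁−p₀)/p₁} ≤ PN ≤ min{1,(1−p₀)/p₁}.
  lower = (p₁ − p₀)/p₁ = 0.64563 / 0.70762 ≈ 0.9124
  upper = min{1, (1 − p₀)/p₁} = 0.93801 / 0.70762 ≈ 1.3256 → capped at 1

0.912 ≤ PN ≤ 1.000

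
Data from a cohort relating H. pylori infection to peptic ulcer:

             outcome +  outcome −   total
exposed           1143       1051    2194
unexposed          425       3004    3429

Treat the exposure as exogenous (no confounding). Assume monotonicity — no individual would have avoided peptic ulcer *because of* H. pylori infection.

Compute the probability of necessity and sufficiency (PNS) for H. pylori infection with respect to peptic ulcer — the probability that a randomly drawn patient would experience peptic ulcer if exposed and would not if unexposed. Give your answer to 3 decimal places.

p₁ = P(outcome | exposed) = 1143/2194 = 0.52097
p₀ = P(outcome | unexposed) = 425/3429 = 0.12394
Under exogeneity and monotonicity, PNS = p₁ − p₀.
PNS = 0.52097 − 0.12394 = 0.39702

PNS ≈ 0.397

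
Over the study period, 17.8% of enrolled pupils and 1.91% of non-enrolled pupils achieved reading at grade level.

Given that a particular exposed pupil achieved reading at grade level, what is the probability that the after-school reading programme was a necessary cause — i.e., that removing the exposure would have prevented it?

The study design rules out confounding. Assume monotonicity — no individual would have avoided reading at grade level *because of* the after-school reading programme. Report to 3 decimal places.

p₁ = 0.178, p₀ = 0.0191.
Under exogeneity and monotonicity, PN = (p₁ − p₀) / p₁.
PN = (0.178 − 0.0191) / 0.178 = 0.1589 / 0.178 ≈ 0.8927

PN ≈ 0.893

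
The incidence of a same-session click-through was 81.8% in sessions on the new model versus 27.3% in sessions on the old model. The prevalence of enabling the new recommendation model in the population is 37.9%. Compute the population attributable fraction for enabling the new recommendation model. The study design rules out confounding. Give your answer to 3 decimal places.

PAF ≈ 0.431

p₁ = 0.818, p₀ = 0.273.
Overall risk P(Y=1) = π·p₁ + (1−π)·p₀ = 0.379×0.818 + 0.621×0.273 = 0.47955.
Under exogeneity, PAF = [P(Y=1) − p₀] / P(Y=1).
PAF = (0.47955 − 0.273) / 0.47955 ≈ 0.4307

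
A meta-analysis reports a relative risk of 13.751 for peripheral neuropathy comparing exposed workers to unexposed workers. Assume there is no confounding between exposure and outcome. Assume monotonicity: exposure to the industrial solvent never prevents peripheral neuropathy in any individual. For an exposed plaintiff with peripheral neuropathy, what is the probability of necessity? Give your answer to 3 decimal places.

PN ≈ 0.927

Under exogeneity and monotonicity, PN = (RR − 1) / RR = 1 − 1/RR.
PN = (13.751 − 1) / 13.751 = 12.75 / 13.751 ≈ 0.9273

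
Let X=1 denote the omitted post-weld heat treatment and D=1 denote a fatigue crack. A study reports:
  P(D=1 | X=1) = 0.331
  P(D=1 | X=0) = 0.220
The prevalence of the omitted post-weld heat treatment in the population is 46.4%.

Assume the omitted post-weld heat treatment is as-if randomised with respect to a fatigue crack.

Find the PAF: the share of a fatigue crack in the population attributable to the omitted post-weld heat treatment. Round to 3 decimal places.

Let p₁ = 0.331, p₀ = 0.22.
Overall risk P(Y=1) = π·p₁ + (1−π)·p₀ = 0.464×0.331 + 0.536×0.22 = 0.2715.
Under exogeneity, PAF = [P(Y=1) − p₀] / P(Y=1).
PAF = (0.2715 − 0.22) / 0.2715 ≈ 0.1897

PAF ≈ 0.190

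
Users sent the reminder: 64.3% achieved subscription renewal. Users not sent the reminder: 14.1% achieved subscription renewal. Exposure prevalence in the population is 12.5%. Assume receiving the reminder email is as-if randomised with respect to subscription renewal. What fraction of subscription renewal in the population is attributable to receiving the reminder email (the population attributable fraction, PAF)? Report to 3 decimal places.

PAF ≈ 0.308

p₁ = 0.643, p₀ = 0.141.
Overall risk P(Y=1) = π·p₁ + (1−π)·p₀ = 0.125×0.643 + 0.875×0.141 = 0.20375.
Under exogeneity, PAF = [P(Y=1) − p₀] / P(Y=1).
PAF = (0.20375 − 0.141) / 0.20375 ≈ 0.3080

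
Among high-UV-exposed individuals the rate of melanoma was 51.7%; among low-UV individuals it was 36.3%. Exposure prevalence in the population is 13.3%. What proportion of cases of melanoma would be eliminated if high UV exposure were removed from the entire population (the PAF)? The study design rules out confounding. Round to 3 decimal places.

PAF ≈ 0.053

p₁ = 0.517, p₀ = 0.363.
Overall risk P(Y=1) = π·p₁ + (1−π)·p₀ = 0.133×0.517 + 0.867×0.363 = 0.38348.
Under exogeneity, PAF = [P(Y=1) − p₀] / P(Y=1).
PAF = (0.38348 − 0.363) / 0.38348 ≈ 0.0534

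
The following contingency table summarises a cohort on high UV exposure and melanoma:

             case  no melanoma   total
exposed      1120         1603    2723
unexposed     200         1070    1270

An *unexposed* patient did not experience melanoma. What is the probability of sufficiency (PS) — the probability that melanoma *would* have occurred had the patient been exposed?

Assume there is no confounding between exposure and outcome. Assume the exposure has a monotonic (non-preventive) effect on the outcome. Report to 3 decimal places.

p₁ = P(outcome | exposed) = 1120/2723 = 0.41131
p₀ = P(outcome | unexposed) = 200/1270 = 0.15748
Under exogeneity and monotonicity, PS = (p₁ − p₀)/(1 − p₀).
PS = (0.41131 − 0.15748) / 0.84252 ≈ 0.3013

PS ≈ 0.301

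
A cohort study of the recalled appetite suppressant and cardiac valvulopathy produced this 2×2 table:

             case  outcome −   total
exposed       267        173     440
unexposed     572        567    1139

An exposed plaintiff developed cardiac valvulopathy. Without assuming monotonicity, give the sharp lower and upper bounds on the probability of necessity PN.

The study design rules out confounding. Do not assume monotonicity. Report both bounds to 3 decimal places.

p₁ = P(outcome | exposed) = 267/440 = 0.60682
p₀ = P(outcome | unexposed) = 572/1139 = 0.50219
Under exogeneity alone the bounds on PN are max{0,(p₁−p₀)/p₁} ≤ PN ≤ min{1,(1−p₀)/p₁}.
  lower = (p₁ − p₀)/p₁ = 0.10462 / 0.60682 ≈ 0.1724
  upper = min{1, (1 − p₀)/p₁} = 0.49781 / 0.60682 ≈ 0.8204

0.172 ≤ PN ≤ 0.820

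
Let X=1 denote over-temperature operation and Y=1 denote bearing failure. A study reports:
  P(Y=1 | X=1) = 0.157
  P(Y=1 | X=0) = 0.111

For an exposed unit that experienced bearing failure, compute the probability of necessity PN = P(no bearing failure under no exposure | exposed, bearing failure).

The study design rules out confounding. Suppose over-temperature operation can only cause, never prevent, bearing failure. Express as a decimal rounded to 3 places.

Let p₁ = 0.157, p₀ = 0.111.
Under exogeneity and monotonicity, PN = (p₁ − p₀) / p₁.
PN = (0.157 − 0.111) / 0.157 = 0.046 / 0.157 ≈ 0.2930

PN ≈ 0.293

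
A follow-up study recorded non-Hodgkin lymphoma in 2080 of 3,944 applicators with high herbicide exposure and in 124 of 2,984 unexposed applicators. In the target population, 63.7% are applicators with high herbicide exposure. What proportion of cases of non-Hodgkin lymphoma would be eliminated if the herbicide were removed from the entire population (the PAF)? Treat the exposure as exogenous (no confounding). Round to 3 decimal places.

PAF ≈ 0.882

p₁ = P(outcome | exposed) = 2080/3944 = 0.52738
p₀ = P(outcome | unexposed) = 124/2984 = 0.041555
Overall risk P(Y=1) = π·p₁ + (1−π)·p₀ = 0.637×0.52738 + 0.363×0.041555 = 0.35103.
Under exogeneity, PAF = [P(Y=1) − p₀] / P(Y=1).
PAF = (0.35103 − 0.041555) / 0.35103 ≈ 0.8816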